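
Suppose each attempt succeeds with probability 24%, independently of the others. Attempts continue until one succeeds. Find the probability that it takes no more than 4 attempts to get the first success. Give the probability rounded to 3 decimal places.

0.666

Y = number of attempts to the first success; geometric, p = 0.24.
P(Y ≤ 4) = 1 − (1−p)^4 = 1 − 0.33362 = 0.66638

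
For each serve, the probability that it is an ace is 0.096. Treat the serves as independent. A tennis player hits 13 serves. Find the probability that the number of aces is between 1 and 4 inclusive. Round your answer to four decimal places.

0.7253

X ~ Binomial(13, 0.096); P(1 ≤ X ≤ 4) = Σ C(13,k) p^k (1−p)^(13−k) over k:
  k=1: C(13,1)·0.096^1·0.904^12 = 0.371737
  k=2: C(13,2)·0.096^2·0.904^11 = 0.236859
  k=3: C(13,3)·0.096^3·0.904^10 = 0.092228
  k=4: C(13,4)·0.096^4·0.904^9 = 0.024485
Total = 0.725310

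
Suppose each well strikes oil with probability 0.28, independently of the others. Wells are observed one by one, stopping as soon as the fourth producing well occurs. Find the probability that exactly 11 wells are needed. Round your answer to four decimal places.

0.0740

Y = trial on which the fourth success occurs; negative binomial, r=4, p=0.28.
P(Y=11) = C(10,3) · p^4 · (1−p)^7
= 120 · 0.0061466 · 0.10031 = 0.073985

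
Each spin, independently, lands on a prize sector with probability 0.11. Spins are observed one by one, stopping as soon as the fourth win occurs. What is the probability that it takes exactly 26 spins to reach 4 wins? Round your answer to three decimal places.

0.026

Y = trial on which the fourth success occurs; negative binomial, r=4, p=0.11.
P(Y=26) = C(25,3) · p^4 · (1−p)^22
= 2300 · 0.00014641 · 0.077016 = 0.02593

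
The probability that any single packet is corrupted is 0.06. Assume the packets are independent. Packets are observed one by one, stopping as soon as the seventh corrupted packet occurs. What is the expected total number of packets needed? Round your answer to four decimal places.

116.6667

Y = total packets until the seventh success; negative binomial with r=7, p=0.06.
E[Y] = r / p = 7 / 0.06 = 116.666667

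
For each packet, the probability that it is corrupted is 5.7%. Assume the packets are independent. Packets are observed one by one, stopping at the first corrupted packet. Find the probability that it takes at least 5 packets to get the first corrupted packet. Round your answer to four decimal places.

0.7908

Y = number of packets to the first success; geometric, p = 0.057.
P(Y > 4) = P(first 4 all fail) = (1−p)^4 = 0.790764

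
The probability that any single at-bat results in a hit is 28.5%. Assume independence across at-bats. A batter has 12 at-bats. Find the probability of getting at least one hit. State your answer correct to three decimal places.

P(at least one) = 1 − P(none) = 1 − (1 − 0.285)^12
= 1 − 0.01785 = 0.98215

0.982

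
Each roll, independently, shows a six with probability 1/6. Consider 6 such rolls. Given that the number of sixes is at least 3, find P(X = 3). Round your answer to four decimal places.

0.8603

X ~ Binomial(6, 0.166667). Want P(X=3 | X≥3) = P(X=3) / P(X≥3).
P(X=3) = C(6,3)·0.166667^3·0.833333^3 = 0.053584
P(X≥3) = 1 − 0.334898 − 0.401878 − 0.200939 = 0.062286
Ratio = 0.053584 / 0.062286 = 0.860289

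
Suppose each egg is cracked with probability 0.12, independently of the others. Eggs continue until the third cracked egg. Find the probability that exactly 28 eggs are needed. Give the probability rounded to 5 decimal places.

0.02483

Y = trial on which the third success occurs; negative binomial, r=3, p=0.12.
P(Y=28) = C(27,2) · p^3 · (1−p)^25
= 351 · 0.001728 · 0.040932 = 0.0248266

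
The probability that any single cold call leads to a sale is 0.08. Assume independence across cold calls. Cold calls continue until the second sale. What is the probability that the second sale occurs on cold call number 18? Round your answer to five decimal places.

Y = trial on which the second success occurs; negative binomial, r=2, p=0.08.
P(Y=18) = C(17,1) · p^2 · (1−p)^16
= 17 · 0.0064 · 0.26339 = 0.0286572

0.02866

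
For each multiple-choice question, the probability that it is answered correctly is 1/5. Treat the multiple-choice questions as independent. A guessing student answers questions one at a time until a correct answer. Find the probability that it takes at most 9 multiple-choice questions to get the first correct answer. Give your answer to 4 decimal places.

Y = number of multiple-choice questions to the first success; geometric, p = 0.20.
P(Y ≤ 9) = 1 − (1−p)^9 = 1 − 0.134218 = 0.865782

0.8658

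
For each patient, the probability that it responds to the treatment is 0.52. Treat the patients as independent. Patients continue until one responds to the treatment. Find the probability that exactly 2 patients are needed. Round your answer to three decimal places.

Geometric (trials to first success), p = 0.52.
P(Y = 2) = (1−p)^1 · p = 0.48 · 0.52 = 0.24960

0.250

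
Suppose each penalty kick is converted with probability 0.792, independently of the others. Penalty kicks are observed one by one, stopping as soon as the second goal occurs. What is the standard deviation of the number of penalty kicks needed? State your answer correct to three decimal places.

0.814

Y = total penalty kicks until the second success; negative binomial with r=2, p=0.792.
SD(Y) = √[r(1−p)/p²] = √(0.66320) = 0.81437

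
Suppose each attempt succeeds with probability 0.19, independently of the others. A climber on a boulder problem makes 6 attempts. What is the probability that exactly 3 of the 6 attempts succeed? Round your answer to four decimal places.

0.0729

X ~ Binomial(n=6, p=0.19).
P(X=3) = C(6,3) · p^3 · (1−p)^3
= 20 · 0.006859 · 0.53144 = 0.072903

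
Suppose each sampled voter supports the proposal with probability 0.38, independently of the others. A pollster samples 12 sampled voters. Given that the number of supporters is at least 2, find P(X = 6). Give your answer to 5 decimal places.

X ~ Binomial(12, 0.38). Want P(X=6 | X≥2) = P(X=6) / P(X≥2).
P(X=6) = C(12,6)·0.38^6·0.62^6 = 0.1580242
P(X≥2) = 1 − 0.0032263 − 0.0237287 = 0.9730451
Ratio = 0.1580242 / 0.9730451 = 0.1624018

0.16240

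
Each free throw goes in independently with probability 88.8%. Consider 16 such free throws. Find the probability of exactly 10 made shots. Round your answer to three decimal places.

0.005

X ~ Binomial(n=16, p=0.888).
P(X=10) = C(16,10) · p^10 · (1−p)^6
= 8008 · 0.30488 · 1.9738e-06 = 0.00482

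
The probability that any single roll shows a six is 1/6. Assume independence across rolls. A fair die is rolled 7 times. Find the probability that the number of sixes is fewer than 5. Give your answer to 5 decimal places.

X ~ Binomial(7, 0.166667); P(X ≤ 4) = Σ C(7,k) p^k (1−p)^(7−k) over k:
  k=0: C(7,0)·0.166667^0·0.833333^7 = 0.2790816
  k=1: C(7,1)·0.166667^1·0.833333^6 = 0.3907143
  k=2: C(7,2)·0.166667^2·0.833333^5 = 0.2344286
  k=3: C(7,3)·0.166667^3·0.833333^4 = 0.0781429
  k=4: C(7,4)·0.166667^4·0.833333^3 = 0.0156286
Total = 0.9979960

0.99800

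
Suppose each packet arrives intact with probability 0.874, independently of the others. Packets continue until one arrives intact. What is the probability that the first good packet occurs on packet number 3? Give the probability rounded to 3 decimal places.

Geometric (trials to first success), p = 0.874.
P(Y = 3) = (1−p)^2 · p = 0.015876 · 0.874 = 0.01388

0.014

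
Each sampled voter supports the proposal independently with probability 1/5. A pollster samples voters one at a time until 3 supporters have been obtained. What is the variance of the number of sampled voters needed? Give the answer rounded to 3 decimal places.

60.000

Y = total sampled voters until the third success; negative binomial with r=3, p=0.20.
Var(Y) = r(1−p)/p² = 3·0.80 / 0.20² = 60.00000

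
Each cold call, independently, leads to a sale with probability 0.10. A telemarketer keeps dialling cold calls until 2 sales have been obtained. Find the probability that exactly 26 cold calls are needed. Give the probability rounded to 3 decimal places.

0.020

Y = trial on which the second success occurs; negative binomial, r=2, p=0.10.
P(Y=26) = C(25,1) · p^2 · (1−p)^24
= 25 · 0.01 · 0.079766 = 0.01994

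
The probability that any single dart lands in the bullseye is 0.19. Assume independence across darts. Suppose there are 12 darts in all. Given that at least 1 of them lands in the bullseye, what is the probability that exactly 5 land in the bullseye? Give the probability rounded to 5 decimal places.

X ~ Binomial(12, 0.19). Want P(X=5 | X≥1) = P(X=5) / P(X≥1).
P(X=5) = C(12,5)·0.19^5·0.81^7 = 0.0448630
P(X≥1) = 1 − 0.0797664 = 0.9202336
Ratio = 0.0448630 / 0.9202336 = 0.0487518

0.04875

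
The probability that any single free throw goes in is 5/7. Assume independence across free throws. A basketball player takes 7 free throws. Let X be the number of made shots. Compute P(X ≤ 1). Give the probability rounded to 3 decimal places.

X ~ Binomial(7, 0.714286); P(X ≤ 1) = Σ C(7,k) p^k (1−p)^(7−k) over k:
  k=0: C(7,0)·0.714286^0·0.285714^7 = 0.00016
  k=1: C(7,1)·0.714286^1·0.285714^6 = 0.00272
Total = 0.00288

0.003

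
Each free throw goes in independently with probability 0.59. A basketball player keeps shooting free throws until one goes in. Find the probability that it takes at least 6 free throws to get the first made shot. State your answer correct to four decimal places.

0.0116

Y = number of free throws to the first success; geometric, p = 0.59.
P(Y > 5) = P(first 5 all fail) = (1−p)^5 = 0.011586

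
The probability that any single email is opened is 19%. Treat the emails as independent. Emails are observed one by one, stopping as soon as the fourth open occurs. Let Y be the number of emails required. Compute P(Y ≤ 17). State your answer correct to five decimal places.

0.40906

Finishing within 17 emails ⇔ at least 4 successes in the first 17. With X ~ Binomial(17, 0.19), P(Y ≤ 17) = 1 − P(X ≤ 3).
  k=0: C(17,0)·0.19^0·0.81^17 = 0.0278128
  k=1: C(17,1)·0.19^1·0.81^16 = 0.1109080
  k=2: C(17,2)·0.19^2·0.81^15 = 0.2081236
  k=3: C(17,3)·0.19^3·0.81^14 = 0.2440956
1 − 0.5909401 = 0.4090599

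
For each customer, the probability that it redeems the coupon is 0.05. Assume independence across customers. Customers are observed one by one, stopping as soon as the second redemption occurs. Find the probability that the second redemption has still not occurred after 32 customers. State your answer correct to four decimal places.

0.5200

Needing more than 32 customers ⇔ fewer than 2 successes in the first 32. With X ~ Binomial(32, 0.05), P(Y > 32) = P(X ≤ 1).
  k=0: C(32,0)·0.05^0·0.95^32 = 0.193711
  k=1: C(32,1)·0.05^1·0.95^31 = 0.326251
P(X ≤ 1) = 0.519962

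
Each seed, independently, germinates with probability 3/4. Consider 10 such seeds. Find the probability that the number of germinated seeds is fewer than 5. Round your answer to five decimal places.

0.01973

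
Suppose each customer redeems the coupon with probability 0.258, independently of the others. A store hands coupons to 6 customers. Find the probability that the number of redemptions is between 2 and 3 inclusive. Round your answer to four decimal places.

0.4430

X ~ Binomial(6, 0.258); P(2 ≤ X ≤ 3) = Σ C(6,k) p^k (1−p)^(6−k) over k:
  k=2: C(6,2)·0.258^2·0.742^4 = 0.302654
  k=3: C(6,3)·0.258^3·0.742^3 = 0.140314
Total = 0.442968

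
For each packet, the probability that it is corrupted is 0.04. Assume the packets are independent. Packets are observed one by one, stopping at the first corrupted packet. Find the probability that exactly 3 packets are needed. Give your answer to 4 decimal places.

0.0369

Geometric (trials to first success), p = 0.04.
P(Y = 3) = (1−p)^2 · p = 0.9216 · 0.04 = 0.036864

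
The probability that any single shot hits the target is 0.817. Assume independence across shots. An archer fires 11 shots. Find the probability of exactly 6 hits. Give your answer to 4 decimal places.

X ~ Binomial(n=11, p=0.817).
P(X=6) = C(11,6) · p^6 · (1−p)^5
= 462 · 0.29739 · 0.00020524 = 0.028199

0.0282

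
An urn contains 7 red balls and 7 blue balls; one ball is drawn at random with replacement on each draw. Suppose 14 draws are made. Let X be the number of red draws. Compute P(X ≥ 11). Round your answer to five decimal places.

0.02869

X ~ Binomial(14, 0.50); P(X ≥ 11) = Σ C(14,k) p^k (1−p)^(14−k) over k:
  k=11: C(14,11)·0.50^11·0.50^3 = 0.0222168
  k=12: C(14,12)·0.50^12·0.50^2 = 0.0055542
  k=13: C(14,13)·0.50^13·0.50^1 = 0.0008545
  k=14: C(14,14)·0.50^14·0.50^0 = 0.0000610
Total = 0.0286865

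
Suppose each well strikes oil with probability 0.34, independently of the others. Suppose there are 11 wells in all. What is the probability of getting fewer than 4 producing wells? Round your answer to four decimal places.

X ~ Binomial(11, 0.34); P(X ≤ 3) = Σ C(11,k) p^k (1−p)^(11−k) over k:
  k=0: C(11,0)·0.34^0·0.66^11 = 0.010351
  k=1: C(11,1)·0.34^1·0.66^10 = 0.058656
  k=2: C(11,2)·0.34^2·0.66^9 = 0.151083
  k=3: C(11,3)·0.34^3·0.66^8 = 0.233492
Total = 0.453582

0.4536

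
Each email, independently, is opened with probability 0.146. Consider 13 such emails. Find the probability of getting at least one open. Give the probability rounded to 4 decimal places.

0.8715

P(at least one) = 1 − P(none) = 1 − (1 − 0.146)^13
= 1 − 0.128515 = 0.871485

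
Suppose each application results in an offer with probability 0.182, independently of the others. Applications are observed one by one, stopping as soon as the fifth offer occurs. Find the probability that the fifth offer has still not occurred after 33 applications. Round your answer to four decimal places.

Needing more than 33 applications ⇔ fewer than 5 successes in the first 33. With X ~ Binomial(33, 0.182), P(Y > 33) = P(X ≤ 4).
  k=0: C(33,0)·0.182^0·0.818^33 = 0.001321
  k=1: C(33,1)·0.182^1·0.818^32 = 0.009698
  k=2: C(33,2)·0.182^2·0.818^31 = 0.034525
  k=3: C(33,3)·0.182^3·0.818^30 = 0.079376
  k=4: C(33,4)·0.182^4·0.818^29 = 0.132455
P(X ≤ 4) = 0.257374

0.2574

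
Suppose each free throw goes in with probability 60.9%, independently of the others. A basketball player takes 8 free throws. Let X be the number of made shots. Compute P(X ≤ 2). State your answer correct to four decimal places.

0.0445

X ~ Binomial(8, 0.609); P(X ≤ 2) = Σ C(8,k) p^k (1−p)^(8−k) over k:
  k=0: C(8,0)·0.609^0·0.391^8 = 0.000546
  k=1: C(8,1)·0.609^1·0.391^7 = 0.006807
  k=2: C(8,2)·0.609^2·0.391^6 = 0.037107
Total = 0.044460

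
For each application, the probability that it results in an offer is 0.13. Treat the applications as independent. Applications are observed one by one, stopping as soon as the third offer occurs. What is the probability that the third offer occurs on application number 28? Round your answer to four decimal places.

0.0237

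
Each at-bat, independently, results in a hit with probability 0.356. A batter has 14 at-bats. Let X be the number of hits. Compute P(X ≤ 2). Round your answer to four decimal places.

X ~ Binomial(14, 0.356); P(X ≤ 2) = Σ C(14,k) p^k (1−p)^(14−k) over k:
  k=0: C(14,0)·0.356^0·0.644^14 = 0.002111
  k=1: C(14,1)·0.356^1·0.644^13 = 0.016334
  k=2: C(14,2)·0.356^2·0.644^12 = 0.058691
Total = 0.077136

0.0771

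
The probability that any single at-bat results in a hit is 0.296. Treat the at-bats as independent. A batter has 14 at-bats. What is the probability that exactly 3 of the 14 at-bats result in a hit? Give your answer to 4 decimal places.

X ~ Binomial(n=14, p=0.296).
P(X=3) = C(14,3) · p^3 · (1−p)^11
= 364 · 0.025934 · 0.021052 = 0.198736

0.1987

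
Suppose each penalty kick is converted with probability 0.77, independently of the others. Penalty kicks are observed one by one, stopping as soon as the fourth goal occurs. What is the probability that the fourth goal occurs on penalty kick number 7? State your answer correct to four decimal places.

0.0855

Y = trial on which the fourth success occurs; negative binomial, r=4, p=0.77.
P(Y=7) = C(6,3) · p^4 · (1−p)^3
= 20 · 0.35153 · 0.012167 = 0.085541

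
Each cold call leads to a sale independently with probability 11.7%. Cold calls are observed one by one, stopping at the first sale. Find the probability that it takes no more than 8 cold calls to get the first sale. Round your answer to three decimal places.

0.630

Y = number of cold calls to the first success; geometric, p = 0.117.
P(Y ≤ 8) = 1 − (1−p)^8 = 1 − 0.36956 = 0.63044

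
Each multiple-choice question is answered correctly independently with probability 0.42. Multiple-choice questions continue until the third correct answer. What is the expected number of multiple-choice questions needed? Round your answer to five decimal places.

7.14286

Y = total multiple-choice questions until the third success; negative binomial with r=3, p=0.42.
E[Y] = r / p = 3 / 0.42 = 7.1428571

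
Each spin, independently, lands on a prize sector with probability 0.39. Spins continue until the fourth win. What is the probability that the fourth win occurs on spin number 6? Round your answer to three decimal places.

0.086

Y = trial on which the fourth success occurs; negative binomial, r=4, p=0.39.
P(Y=6) = C(5,3) · p^4 · (1−p)^2
= 10 · 0.023134 · 0.3721 = 0.08608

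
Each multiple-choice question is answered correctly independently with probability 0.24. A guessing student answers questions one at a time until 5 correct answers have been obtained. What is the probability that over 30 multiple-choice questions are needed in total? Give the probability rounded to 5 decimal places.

0.12070

Needing more than 30 multiple-choice questions ⇔ fewer than 5 successes in the first 30. With X ~ Binomial(30, 0.24), P(Y > 30) = P(X ≤ 4).
  k=0: C(30,0)·0.24^0·0.76^30 = 0.0002657
  k=1: C(30,1)·0.24^1·0.76^29 = 0.0025173
  k=2: C(30,2)·0.24^2·0.76^28 = 0.0115264
  k=3: C(30,3)·0.24^3·0.76^27 = 0.0339724
  k=4: C(30,4)·0.24^4·0.76^26 = 0.0724149
P(X ≤ 4) = 0.1206967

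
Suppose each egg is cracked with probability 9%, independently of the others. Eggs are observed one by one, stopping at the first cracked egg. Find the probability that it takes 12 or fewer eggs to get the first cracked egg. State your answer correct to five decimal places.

Y = number of eggs to the first success; geometric, p = 0.09.
P(Y ≤ 12) = 1 − (1−p)^12 = 1 − 0.3224755 = 0.6775245

0.67752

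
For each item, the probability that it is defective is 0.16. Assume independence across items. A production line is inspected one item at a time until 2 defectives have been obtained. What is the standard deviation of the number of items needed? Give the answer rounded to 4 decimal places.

Y = total items until the second success; negative binomial with r=2, p=0.16.
SD(Y) = √[r(1−p)/p²] = √(65.625000) = 8.100926

8.1009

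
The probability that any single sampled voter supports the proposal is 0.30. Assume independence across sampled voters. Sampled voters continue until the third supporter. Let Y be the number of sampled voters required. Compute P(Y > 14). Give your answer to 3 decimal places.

Needing more than 14 sampled voters ⇔ fewer than 3 successes in the first 14. With X ~ Binomial(14, 0.30), P(Y > 14) = P(X ≤ 2).
  k=0: C(14,0)·0.30^0·0.70^14 = 0.00678
  k=1: C(14,1)·0.30^1·0.70^13 = 0.04069
  k=2: C(14,2)·0.30^2·0.70^12 = 0.11336
P(X ≤ 2) = 0.16084

0.161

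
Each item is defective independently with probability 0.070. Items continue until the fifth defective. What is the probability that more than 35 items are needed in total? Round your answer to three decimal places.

Needing more than 35 items ⇔ fewer than 5 successes in the first 35. With X ~ Binomial(35, 0.07), P(Y > 35) = P(X ≤ 4).
  k=0: C(35,0)·0.07^0·0.93^35 = 0.07887
  k=1: C(35,1)·0.07^1·0.93^34 = 0.20777
  k=2: C(35,2)·0.07^2·0.93^33 = 0.26586
  k=3: C(35,3)·0.07^3·0.93^32 = 0.22012
  k=4: C(35,4)·0.07^4·0.93^31 = 0.13254
P(X ≤ 4) = 0.90516

0.905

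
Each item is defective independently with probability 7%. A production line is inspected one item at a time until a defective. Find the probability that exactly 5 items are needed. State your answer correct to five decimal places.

Geometric (trials to first success), p = 0.07.
P(Y = 5) = (1−p)^4 · p = 0.74805 · 0.07 = 0.0523636

0.05236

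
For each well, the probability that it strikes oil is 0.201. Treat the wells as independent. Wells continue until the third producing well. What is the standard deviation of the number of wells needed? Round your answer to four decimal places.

7.7026

Y = total wells until the third success; negative binomial with r=3, p=0.201.
SD(Y) = √[r(1−p)/p²] = √(59.330215) = 7.702611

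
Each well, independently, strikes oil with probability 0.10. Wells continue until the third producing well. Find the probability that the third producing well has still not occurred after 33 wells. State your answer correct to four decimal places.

0.3457

Needing more than 33 wells ⇔ fewer than 3 successes in the first 33. With X ~ Binomial(33, 0.10), P(Y > 33) = P(X ≤ 2).
  k=0: C(33,0)·0.10^0·0.90^33 = 0.030903
  k=1: C(33,1)·0.10^1·0.90^32 = 0.113312
  k=2: C(33,2)·0.10^2·0.90^31 = 0.201443
P(X ≤ 2) = 0.345658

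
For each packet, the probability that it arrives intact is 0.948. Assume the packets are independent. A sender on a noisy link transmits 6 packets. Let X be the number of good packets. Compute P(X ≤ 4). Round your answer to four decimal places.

X ~ Binomial(6, 0.948); P(X ≤ 4) = Σ C(6,k) p^k (1−p)^(6−k) over k:
  k=0: C(6,0)·0.948^0·0.052^6 = 0.000000
  k=1: C(6,1)·0.948^1·0.052^5 = 0.000002
  k=2: C(6,2)·0.948^2·0.052^4 = 0.000099
  k=3: C(6,3)·0.948^3·0.052^3 = 0.002396
  k=4: C(6,4)·0.948^4·0.052^2 = 0.032759
Total = 0.035256

0.0353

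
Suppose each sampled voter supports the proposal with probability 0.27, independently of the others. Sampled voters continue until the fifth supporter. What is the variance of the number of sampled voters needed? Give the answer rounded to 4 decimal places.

Y = total sampled voters until the fifth success; negative binomial with r=5, p=0.27.
Var(Y) = r(1−p)/p² = 5·0.73 / 0.27² = 50.068587

50.0686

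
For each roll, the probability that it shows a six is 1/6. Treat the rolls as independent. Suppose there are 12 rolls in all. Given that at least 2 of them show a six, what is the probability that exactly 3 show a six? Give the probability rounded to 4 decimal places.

X ~ Binomial(12, 0.166667). Want P(X=3 | X≥2) = P(X=3) / P(X≥2).
P(X=3) = C(12,3)·0.166667^3·0.833333^9 = 0.197396
P(X≥2) = 1 − 0.112157 − 0.269176 = 0.618667
Ratio = 0.197396 / 0.618667 = 0.319066

0.3191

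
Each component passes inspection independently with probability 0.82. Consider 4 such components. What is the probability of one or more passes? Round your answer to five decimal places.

0.99895

P(at least one) = 1 − P(none) = 1 − (1 − 0.82)^4
= 1 − 0.0010498 = 0.9989502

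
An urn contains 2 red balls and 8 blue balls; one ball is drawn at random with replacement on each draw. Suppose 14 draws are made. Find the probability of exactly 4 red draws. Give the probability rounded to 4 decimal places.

0.1720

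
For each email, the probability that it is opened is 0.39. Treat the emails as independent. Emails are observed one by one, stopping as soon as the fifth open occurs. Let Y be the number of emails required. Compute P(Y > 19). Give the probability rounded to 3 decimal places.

0.082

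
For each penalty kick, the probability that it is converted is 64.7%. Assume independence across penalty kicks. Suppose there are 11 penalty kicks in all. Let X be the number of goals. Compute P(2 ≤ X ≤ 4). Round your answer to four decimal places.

X ~ Binomial(11, 0.647); P(2 ≤ X ≤ 4) = Σ C(11,k) p^k (1−p)^(11−k) over k:
  k=2: C(11,2)·0.647^2·0.353^9 = 0.001959
  k=3: C(11,3)·0.647^3·0.353^8 = 0.010774
  k=4: C(11,4)·0.647^4·0.353^7 = 0.039496
Total = 0.052230

0.0522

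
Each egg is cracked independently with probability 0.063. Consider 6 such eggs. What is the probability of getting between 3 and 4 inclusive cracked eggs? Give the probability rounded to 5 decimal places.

X ~ Binomial(6, 0.063); P(3 ≤ X ≤ 4) = Σ C(6,k) p^k (1−p)^(6−k) over k:
  k=3: C(6,3)·0.063^3·0.937^3 = 0.0041141
  k=4: C(6,4)·0.063^4·0.937^2 = 0.0002075
Total = 0.0043215

0.00432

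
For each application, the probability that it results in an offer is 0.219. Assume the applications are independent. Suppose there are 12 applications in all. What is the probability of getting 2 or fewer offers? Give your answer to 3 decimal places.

X ~ Binomial(12, 0.219); P(X ≤ 2) = Σ C(12,k) p^k (1−p)^(12−k) over k:
  k=0: C(12,0)·0.219^0·0.781^12 = 0.05150
  k=1: C(12,1)·0.219^1·0.781^11 = 0.17330
  k=2: C(12,2)·0.219^2·0.781^10 = 0.26727
Total = 0.49206

0.492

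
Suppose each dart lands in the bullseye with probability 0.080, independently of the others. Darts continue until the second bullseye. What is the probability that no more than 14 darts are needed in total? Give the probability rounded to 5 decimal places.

Finishing within 14 darts ⇔ at least 2 successes in the first 14. With X ~ Binomial(14, 0.08), P(Y ≤ 14) = 1 − P(X ≤ 1).
  k=0: C(14,0)·0.08^0·0.92^14 = 0.3111928
  k=1: C(14,1)·0.08^1·0.92^13 = 0.3788434
1 − 0.6900363 = 0.3099637

0.30996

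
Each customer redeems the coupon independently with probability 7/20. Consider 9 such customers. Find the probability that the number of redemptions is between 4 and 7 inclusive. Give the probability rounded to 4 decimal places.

X ~ Binomial(9, 0.35); P(4 ≤ X ≤ 7) = Σ C(9,k) p^k (1−p)^(9−k) over k:
  k=4: C(9,4)·0.35^4·0.65^5 = 0.219386
  k=5: C(9,5)·0.35^5·0.65^4 = 0.118131
  k=6: C(9,6)·0.35^6·0.65^3 = 0.042406
  k=7: C(9,7)·0.35^7·0.65^2 = 0.009786
Total = 0.389709

0.3897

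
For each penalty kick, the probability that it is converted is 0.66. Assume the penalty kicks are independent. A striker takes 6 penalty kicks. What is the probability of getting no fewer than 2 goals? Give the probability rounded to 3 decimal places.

0.980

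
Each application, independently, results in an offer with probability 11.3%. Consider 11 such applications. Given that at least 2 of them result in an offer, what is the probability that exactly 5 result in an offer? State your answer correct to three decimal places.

X ~ Binomial(11, 0.113). Want P(X=5 | X≥2) = P(X=5) / P(X≥2).
P(X=5) = C(11,5)·0.113^5·0.887^6 = 0.00415
P(X≥2) = 1 − 0.26740 − 0.37472 = 0.35788
Ratio = 0.00415 / 0.35788 = 0.01158

0.012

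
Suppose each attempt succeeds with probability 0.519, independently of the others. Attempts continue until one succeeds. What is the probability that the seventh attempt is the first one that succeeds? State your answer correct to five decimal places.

0.00643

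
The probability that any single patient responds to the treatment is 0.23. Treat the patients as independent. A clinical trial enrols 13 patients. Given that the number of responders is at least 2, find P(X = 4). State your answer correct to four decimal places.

0.2276

X ~ Binomial(13, 0.23). Want P(X=4 | X≥2) = P(X=4) / P(X≥2).
P(X=4) = C(13,4)·0.23^4·0.77^9 = 0.190386
P(X≥2) = 1 − 0.033449 − 0.129885 = 0.836666
Ratio = 0.190386 / 0.836666 = 0.227553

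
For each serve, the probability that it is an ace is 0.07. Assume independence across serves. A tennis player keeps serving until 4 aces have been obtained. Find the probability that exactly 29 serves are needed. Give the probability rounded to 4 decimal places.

0.0128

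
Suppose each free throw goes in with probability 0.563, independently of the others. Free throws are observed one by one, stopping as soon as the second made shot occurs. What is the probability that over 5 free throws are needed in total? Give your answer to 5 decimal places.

0.11860

Needing more than 5 free throws ⇔ fewer than 2 successes in the first 5. With X ~ Binomial(5, 0.563), P(Y > 5) = P(X ≤ 1).
  k=0: C(5,0)·0.563^0·0.437^5 = 0.0159370
  k=1: C(5,1)·0.563^1·0.437^4 = 0.1026607
P(X ≤ 1) = 0.1185977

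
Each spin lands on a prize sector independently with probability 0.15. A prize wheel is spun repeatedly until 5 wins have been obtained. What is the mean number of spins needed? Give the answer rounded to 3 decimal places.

Y = total spins until the fifth success; negative binomial with r=5, p=0.15.
E[Y] = r / p = 5 / 0.15 = 33.33333

33.333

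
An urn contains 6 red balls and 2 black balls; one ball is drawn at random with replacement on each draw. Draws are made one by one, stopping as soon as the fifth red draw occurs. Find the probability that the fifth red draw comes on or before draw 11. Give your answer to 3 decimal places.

0.992

Finishing within 11 draws ⇔ at least 5 successes in the first 11. With X ~ Binomial(11, 0.75), P(Y ≤ 11) = 1 − P(X ≤ 4).
  k=0: C(11,0)·0.75^0·0.25^11 = 0.00000
  k=1: C(11,1)·0.75^1·0.25^10 = 0.00001
  k=2: C(11,2)·0.75^2·0.25^9 = 0.00012
  k=3: C(11,3)·0.75^3·0.25^8 = 0.00106
  k=4: C(11,4)·0.75^4·0.25^7 = 0.00637
1 − 0.00756 = 0.99244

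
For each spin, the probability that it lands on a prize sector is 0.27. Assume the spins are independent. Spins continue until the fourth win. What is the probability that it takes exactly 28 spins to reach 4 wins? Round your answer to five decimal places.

0.00815

Y = trial on which the fourth success occurs; negative binomial, r=4, p=0.27.
P(Y=28) = C(27,3) · p^4 · (1−p)^24
= 2925 · 0.0053144 · 0.0005245 = 0.0081532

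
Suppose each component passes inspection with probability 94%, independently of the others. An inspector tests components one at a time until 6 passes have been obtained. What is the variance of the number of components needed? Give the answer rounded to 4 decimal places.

Y = total components until the sixth success; negative binomial with r=6, p=0.94.
Var(Y) = r(1−p)/p² = 6·0.06 / 0.94² = 0.407424

0.4074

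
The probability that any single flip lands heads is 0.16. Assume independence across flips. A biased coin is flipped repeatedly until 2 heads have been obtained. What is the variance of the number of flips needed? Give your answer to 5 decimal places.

Y = total flips until the second success; negative binomial with r=2, p=0.16.
Var(Y) = r(1−p)/p² = 2·0.84 / 0.16² = 65.6250000

65.62500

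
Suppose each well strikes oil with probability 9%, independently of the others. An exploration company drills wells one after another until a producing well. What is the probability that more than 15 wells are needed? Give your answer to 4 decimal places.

0.2430

Y = number of wells to the first success; geometric, p = 0.09.
P(Y > 15) = P(first 15 all fail) = (1−p)^15 = 0.243008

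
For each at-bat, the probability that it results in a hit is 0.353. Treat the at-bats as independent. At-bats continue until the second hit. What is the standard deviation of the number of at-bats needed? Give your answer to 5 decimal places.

Y = total at-bats until the second success; negative binomial with r=2, p=0.353.
SD(Y) = √[r(1−p)/p²] = √(10.3844827) = 3.2224963

3.22250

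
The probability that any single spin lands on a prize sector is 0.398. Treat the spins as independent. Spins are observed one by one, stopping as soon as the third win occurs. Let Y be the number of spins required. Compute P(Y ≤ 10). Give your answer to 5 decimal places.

Finishing within 10 spins ⇔ at least 3 successes in the first 10. With X ~ Binomial(10, 0.398), P(Y ≤ 10) = 1 − P(X ≤ 2).
  k=0: C(10,0)·0.398^0·0.602^10 = 0.0062512
  k=1: C(10,1)·0.398^1·0.602^9 = 0.0413287
  k=2: C(10,2)·0.398^2·0.602^8 = 0.1229562
1 − 0.1705361 = 0.8294639

0.82946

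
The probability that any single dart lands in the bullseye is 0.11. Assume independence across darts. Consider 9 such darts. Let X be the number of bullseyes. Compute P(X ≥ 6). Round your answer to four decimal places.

0.0001

X ~ Binomial(9, 0.11); P(X ≥ 6) = Σ C(9,k) p^k (1−p)^(9−k) over k:
  k=6: C(9,6)·0.11^6·0.89^3 = 0.000105
  k=7: C(9,7)·0.11^7·0.89^2 = 0.000006
  k=8: C(9,8)·0.11^8·0.89^1 = 0.000000
  k=9: C(9,9)·0.11^9·0.89^0 = 0.000000
Total = 0.000111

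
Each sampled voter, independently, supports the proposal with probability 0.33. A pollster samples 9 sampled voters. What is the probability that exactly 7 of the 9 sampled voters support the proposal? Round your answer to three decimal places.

X ~ Binomial(n=9, p=0.33).
P(X=7) = C(9,7) · p^7 · (1−p)^2
= 36 · 0.00042618 · 0.4489 = 0.00689

0.007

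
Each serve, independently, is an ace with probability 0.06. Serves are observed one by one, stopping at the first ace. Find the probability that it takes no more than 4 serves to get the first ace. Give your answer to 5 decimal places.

0.21925

Y = number of serves to the first success; geometric, p = 0.06.
P(Y ≤ 4) = 1 − (1−p)^4 = 1 − 0.7807490 = 0.2192510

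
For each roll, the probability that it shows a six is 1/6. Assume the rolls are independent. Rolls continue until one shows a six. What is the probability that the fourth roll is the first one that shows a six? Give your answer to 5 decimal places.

0.09645

Geometric (trials to first success), p = 0.166667.
P(Y = 4) = (1−p)^3 · p = 0.5787 · 0.166667 = 0.0964506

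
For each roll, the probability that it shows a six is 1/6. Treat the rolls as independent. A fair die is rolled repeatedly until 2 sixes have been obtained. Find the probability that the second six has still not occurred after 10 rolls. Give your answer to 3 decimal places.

0.485

Needing more than 10 rolls ⇔ fewer than 2 successes in the first 10. With X ~ Binomial(10, 0.166667), P(Y > 10) = P(X ≤ 1).
  k=0: C(10,0)·0.166667^0·0.833333^10 = 0.16151
  k=1: C(10,1)·0.166667^1·0.833333^9 = 0.32301
P(X ≤ 1) = 0.48452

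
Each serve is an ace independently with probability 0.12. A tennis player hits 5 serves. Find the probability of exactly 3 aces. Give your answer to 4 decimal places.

0.0134

X ~ Binomial(n=5, p=0.12).
P(X=3) = C(5,3) · p^3 · (1−p)^2
= 10 · 0.001728 · 0.7744 = 0.013382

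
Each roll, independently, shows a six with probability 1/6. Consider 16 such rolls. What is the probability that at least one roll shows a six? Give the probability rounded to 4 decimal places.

0.9459

P(at least one) = 1 − P(none) = 1 − (1 − 0.166667)^16
= 1 − 0.054088 = 0.945912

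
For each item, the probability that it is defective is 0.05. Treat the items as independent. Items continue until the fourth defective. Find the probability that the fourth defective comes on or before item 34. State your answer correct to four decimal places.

0.0881

Finishing within 34 items ⇔ at least 4 successes in the first 34. With X ~ Binomial(34, 0.05), P(Y ≤ 34) = 1 − P(X ≤ 3).
  k=0: C(34,0)·0.05^0·0.95^34 = 0.174825
  k=1: C(34,1)·0.05^1·0.95^33 = 0.312844
  k=2: C(34,2)·0.05^2·0.95^32 = 0.271680
  k=3: C(34,3)·0.05^3·0.95^31 = 0.152522
1 − 0.911871 = 0.088129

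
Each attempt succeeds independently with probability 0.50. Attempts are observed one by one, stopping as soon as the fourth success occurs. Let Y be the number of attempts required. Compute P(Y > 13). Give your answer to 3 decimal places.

Needing more than 13 attempts ⇔ fewer than 4 successes in the first 13. With X ~ Binomial(13, 0.50), P(Y > 13) = P(X ≤ 3).
  k=0: C(13,0)·0.50^0·0.50^13 = 0.00012
  k=1: C(13,1)·0.50^1·0.50^12 = 0.00159
  k=2: C(13,2)·0.50^2·0.50^11 = 0.00952
  k=3: C(13,3)·0.50^3·0.50^10 = 0.03491
P(X ≤ 3) = 0.04614

0.046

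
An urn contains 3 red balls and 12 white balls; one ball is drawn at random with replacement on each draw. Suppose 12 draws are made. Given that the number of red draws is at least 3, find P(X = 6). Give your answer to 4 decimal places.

0.0351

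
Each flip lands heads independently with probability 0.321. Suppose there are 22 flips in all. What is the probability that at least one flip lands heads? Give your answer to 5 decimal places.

0.99980

P(at least one) = 1 − P(none) = 1 − (1 − 0.321)^22
= 1 − 0.0002000 = 0.9998000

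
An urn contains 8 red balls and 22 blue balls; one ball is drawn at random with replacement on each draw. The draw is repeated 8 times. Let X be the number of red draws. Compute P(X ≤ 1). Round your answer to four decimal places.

0.3270

X ~ Binomial(8, 0.266667); P(X ≤ 1) = Σ C(8,k) p^k (1−p)^(8−k) over k:
  k=0: C(8,0)·0.266667^0·0.733333^8 = 0.083639
  k=1: C(8,1)·0.266667^1·0.733333^7 = 0.243315
Total = 0.326954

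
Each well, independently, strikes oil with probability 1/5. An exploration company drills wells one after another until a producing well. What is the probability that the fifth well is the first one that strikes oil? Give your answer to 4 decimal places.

0.0819

Geometric (trials to first success), p = 0.20.
P(Y = 5) = (1−p)^4 · p = 0.4096 · 0.20 = 0.081920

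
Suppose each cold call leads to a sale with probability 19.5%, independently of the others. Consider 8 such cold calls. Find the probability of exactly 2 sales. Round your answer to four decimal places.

0.2897

X ~ Binomial(n=8, p=0.195).
P(X=2) = C(8,2) · p^2 · (1−p)^6
= 28 · 0.038025 · 0.27213 = 0.289736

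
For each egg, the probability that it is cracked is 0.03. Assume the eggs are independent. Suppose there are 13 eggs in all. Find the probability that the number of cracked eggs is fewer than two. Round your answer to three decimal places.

X ~ Binomial(13, 0.03); P(X ≤ 1) = Σ C(13,k) p^k (1−p)^(13−k) over k:
  k=0: C(13,0)·0.03^0·0.97^13 = 0.67303
  k=1: C(13,1)·0.03^1·0.97^12 = 0.27060
Total = 0.94363

0.944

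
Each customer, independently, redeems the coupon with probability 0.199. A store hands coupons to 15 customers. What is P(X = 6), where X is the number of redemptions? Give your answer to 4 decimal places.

0.0422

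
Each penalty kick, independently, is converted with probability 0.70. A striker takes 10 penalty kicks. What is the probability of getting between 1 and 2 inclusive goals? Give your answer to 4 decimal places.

X ~ Binomial(10, 0.70); P(1 ≤ X ≤ 2) = Σ C(10,k) p^k (1−p)^(10−k) over k:
  k=1: C(10,1)·0.70^1·0.30^9 = 0.000138
  k=2: C(10,2)·0.70^2·0.30^8 = 0.001447
Total = 0.001584

0.0016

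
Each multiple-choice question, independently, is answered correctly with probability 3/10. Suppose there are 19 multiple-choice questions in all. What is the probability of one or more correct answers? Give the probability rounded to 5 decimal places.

0.99886

P(at least one) = 1 − P(none) = 1 − (1 − 0.30)^19
= 1 − 0.0011399 = 0.9988601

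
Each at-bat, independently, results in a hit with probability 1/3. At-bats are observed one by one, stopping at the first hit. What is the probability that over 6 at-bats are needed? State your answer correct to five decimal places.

Y = number of at-bats to the first success; geometric, p = 0.333333.
P(Y > 6) = P(first 6 all fail) = (1−p)^6 = 0.0877915

0.08779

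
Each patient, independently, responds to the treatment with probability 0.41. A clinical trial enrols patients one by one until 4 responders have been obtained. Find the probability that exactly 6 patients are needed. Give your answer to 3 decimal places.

0.098

Y = trial on which the fourth success occurs; negative binomial, r=4, p=0.41.
P(Y=6) = C(5,3) · p^4 · (1−p)^2
= 10 · 0.028258 · 0.3481 = 0.09836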